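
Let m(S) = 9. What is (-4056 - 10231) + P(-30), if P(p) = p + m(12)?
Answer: -14308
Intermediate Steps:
P(p) = 9 + p (P(p) = p + 9 = 9 + p)
(-4056 - 10231) + P(-30) = (-4056 - 10231) + (9 - 30) = -14287 - 21 = -14308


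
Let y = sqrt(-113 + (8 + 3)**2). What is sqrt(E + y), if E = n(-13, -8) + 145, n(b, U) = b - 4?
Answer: sqrt(128 + 2*sqrt(2)) ≈ 11.438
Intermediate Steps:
n(b, U) = -4 + b
E = 128 (E = (-4 - 13) + 145 = -17 + 145 = 128)
y = 2*sqrt(2) (y = sqrt(-113 + 11**2) = sqrt(-113 + 121) = sqrt(8) = 2*sqrt(2) ≈ 2.8284)
sqrt(E + y) = sqrt(128 + 2*sqrt(2))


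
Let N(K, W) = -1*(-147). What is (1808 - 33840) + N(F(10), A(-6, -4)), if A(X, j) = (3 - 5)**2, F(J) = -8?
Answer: -31885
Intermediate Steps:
A(X, j) = 4 (A(X, j) = (-2)**2 = 4)
N(K, W) = 147
(1808 - 33840) + N(F(10), A(-6, -4)) = (1808 - 33840) + 147 = -32032 + 147 = -31885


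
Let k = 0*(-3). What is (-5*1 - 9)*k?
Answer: 0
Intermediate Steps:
k = 0
(-5*1 - 9)*k = (-5*1 - 9)*0 = (-5 - 9)*0 = -14*0 = 0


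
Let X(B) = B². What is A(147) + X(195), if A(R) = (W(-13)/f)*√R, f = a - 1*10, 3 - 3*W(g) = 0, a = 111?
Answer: 38025 + 7*√3/101 ≈ 38025.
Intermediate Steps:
W(g) = 1 (W(g) = 1 - ⅓*0 = 1 + 0 = 1)
f = 101 (f = 111 - 1*10 = 111 - 10 = 101)
A(R) = √R/101 (A(R) = (1/101)*√R = (1*(1/101))*√R = √R/101)
A(147) + X(195) = √147/101 + 195² = (7*√3)/101 + 38025 = 7*√3/101 + 38025 = 38025 + 7*√3/101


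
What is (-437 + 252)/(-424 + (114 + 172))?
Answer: 185/138 ≈ 1.3406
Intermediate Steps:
(-437 + 252)/(-424 + (114 + 172)) = -185/(-424 + 286) = -185/(-138) = -185*(-1/138) = 185/138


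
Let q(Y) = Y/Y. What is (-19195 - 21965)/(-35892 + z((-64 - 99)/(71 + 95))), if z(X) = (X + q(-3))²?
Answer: 378068320/329679981 ≈ 1.1468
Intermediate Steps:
q(Y) = 1
z(X) = (1 + X)² (z(X) = (X + 1)² = (1 + X)²)
(-19195 - 21965)/(-35892 + z((-64 - 99)/(71 + 95))) = (-19195 - 21965)/(-35892 + (1 + (-64 - 99)/(71 + 95))²) = -41160/(-35892 + (1 - 163/166)²) = -41160/(-35892 + (3/166)²) = -41160/(-35892 + 9/27556) = -41160/(-989039943/27556) = -41160*(-27556/989039943) = 378068320/329679981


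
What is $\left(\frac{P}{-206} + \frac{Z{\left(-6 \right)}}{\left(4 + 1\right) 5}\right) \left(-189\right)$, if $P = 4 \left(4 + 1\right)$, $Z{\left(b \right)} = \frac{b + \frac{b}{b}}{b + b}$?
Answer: $\frac{31311}{2060} \approx 15.2$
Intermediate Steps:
$Z{\left(b \right)} = \frac{1 + b}{2 b}$ ($Z{\left(b \right)} = \frac{b + 1}{2 b} = \left(1 + b\right) \frac{1}{2 b} = \frac{1 + b}{2 b}$)
$P = 20$ ($P = 4 \cdot 5 = 20$)
$\left(\frac{P}{-206} + \frac{Z{\left(-6 \right)}}{\left(4 + 1\right) 5}\right) \left(-189\right) = \left(\frac{20}{-206} + \frac{\frac{1}{2} \frac{1}{-6} \left(1 - 6\right)}{\left(4 + 1\right) 5}\right) \left(-189\right) = \left(20 \left(- \frac{1}{206}\right) + \frac{\frac{1}{2} \left(- \frac{1}{6}\right) \left(-5\right)}{5 \cdot 5}\right) \left(-189\right) = \left(- \frac{10}{103} + \frac{5}{12 \cdot 25}\right) \left(-189\right) = \left(- \frac{10}{103} + \frac{5}{12} \cdot \frac{1}{25}\right) \left(-189\right) = \left(- \frac{10}{103} + \frac{1}{60}\right) \left(-189\right) = \left(- \frac{497}{6180}\right) \left(-189\right) = \frac{31311}{2060}$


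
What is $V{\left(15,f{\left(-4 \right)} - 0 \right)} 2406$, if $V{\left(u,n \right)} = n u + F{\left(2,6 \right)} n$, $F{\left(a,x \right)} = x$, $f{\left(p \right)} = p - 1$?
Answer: $-252630$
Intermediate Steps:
$f{\left(p \right)} = -1 + p$
$V{\left(u,n \right)} = 6 n + n u$ ($V{\left(u,n \right)} = n u + 6 n = 6 n + n u$)
$V{\left(15,f{\left(-4 \right)} - 0 \right)} 2406 = \left(\left(-1 - 4\right) - 0\right) \left(6 + 15\right) 2406 = \left(-5 + 0\right) 21 \cdot 2406 = \left(-5\right) 21 \cdot 2406 = \left(-105\right) 2406 = -252630$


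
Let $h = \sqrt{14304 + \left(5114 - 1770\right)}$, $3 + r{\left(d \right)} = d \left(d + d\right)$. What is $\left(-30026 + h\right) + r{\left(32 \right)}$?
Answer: $-27981 + 4 \sqrt{1103} \approx -27848.0$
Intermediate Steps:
$r{\left(d \right)} = -3 + 2 d^{2}$ ($r{\left(d \right)} = -3 + d \left(d + d\right) = -3 + d 2 d = -3 + 2 d^{2}$)
$h = 4 \sqrt{1103}$ ($h = \sqrt{14304 + 3344} = \sqrt{17648} = 4 \sqrt{1103} \approx 132.85$)
$\left(-30026 + h\right) + r{\left(32 \right)} = \left(-30026 + 4 \sqrt{1103}\right) - \left(3 - 2 \cdot 32^{2}\right) = \left(-30026 + 4 \sqrt{1103}\right) + \left(-3 + 2 \cdot 1024\right) = \left(-30026 + 4 \sqrt{1103}\right) + \left(-3 + 2048\right) = \left(-30026 + 4 \sqrt{1103}\right) + 2045 = -27981 + 4 \sqrt{1103}$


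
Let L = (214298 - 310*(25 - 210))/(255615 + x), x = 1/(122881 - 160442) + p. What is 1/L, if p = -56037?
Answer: 7496349257/10203370528 ≈ 0.73469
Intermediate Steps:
x = -2104805758/37561 (x = 1/(122881 - 160442) - 56037 = 1/(-37561) - 56037 = -1/37561 - 56037 = -2104805758/37561 ≈ -56037.)
L = 10203370528/7496349257 (L = (214298 - 310*(25 - 210))/(255615 - 2104805758/37561) = (214298 - 310*(-185))/(7496349257/37561) = (214298 + 57350)*(37561/7496349257) = 271648*(37561/7496349257) = 10203370528/7496349257 ≈ 1.3611)
1/L = 1/(10203370528/7496349257) = 7496349257/10203370528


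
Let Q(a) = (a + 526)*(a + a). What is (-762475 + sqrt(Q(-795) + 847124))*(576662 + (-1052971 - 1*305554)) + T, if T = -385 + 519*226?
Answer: 596151107834 - 781863*sqrt(1274834) ≈ 5.9527e+11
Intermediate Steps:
Q(a) = 2*a*(526 + a) (Q(a) = (526 + a)*(2*a) = 2*a*(526 + a))
T = 116909 (T = -385 + 117294 = 116909)
(-762475 + sqrt(Q(-795) + 847124))*(576662 + (-1052971 - 1*305554)) + T = (-762475 + sqrt(2*(-795)*(526 - 795) + 847124))*(576662 + (-1052971 - 1*305554)) + 116909 = (-762475 + sqrt(2*(-795)*(-269) + 847124))*(576662 + (-1052971 - 305554)) + 116909 = (-762475 + sqrt(427710 + 847124))*(576662 - 1358525) + 116909 = (-762475 + sqrt(1274834))*(-781863) + 116909 = (596150990925 - 781863*sqrt(1274834)) + 116909 = 596151107834 - 781863*sqrt(1274834)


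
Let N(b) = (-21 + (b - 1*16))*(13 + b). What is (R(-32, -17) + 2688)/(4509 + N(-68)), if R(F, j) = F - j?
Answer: 891/3428 ≈ 0.25992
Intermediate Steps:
N(b) = (-37 + b)*(13 + b) (N(b) = (-21 + (b - 16))*(13 + b) = (-21 + (-16 + b))*(13 + b) = (-37 + b)*(13 + b))
(R(-32, -17) + 2688)/(4509 + N(-68)) = ((-32 - 1*(-17)) + 2688)/(4509 + (-481 + (-68)**2 - 24*(-68))) = ((-32 + 17) + 2688)/(4509 + (-481 + 4624 + 1632)) = (-15 + 2688)/(4509 + 5775) = 2673/10284 = 2673*(1/10284) = 891/3428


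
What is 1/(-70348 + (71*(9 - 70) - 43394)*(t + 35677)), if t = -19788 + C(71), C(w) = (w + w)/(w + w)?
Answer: -1/758420598 ≈ -1.3185e-9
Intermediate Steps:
C(w) = 1 (C(w) = (2*w)/((2*w)) = (2*w)*(1/(2*w)) = 1)
t = -19787 (t = -19788 + 1 = -19787)
1/(-70348 + (71*(9 - 70) - 43394)*(t + 35677)) = 1/(-70348 + (71*(9 - 70) - 43394)*(-19787 + 35677)) = 1/(-70348 + (71*(-61) - 43394)*15890) = 1/(-70348 + (-4331 - 43394)*15890) = 1/(-70348 - 47725*15890) = 1/(-70348 - 758350250) = 1/(-758420598) = -1/758420598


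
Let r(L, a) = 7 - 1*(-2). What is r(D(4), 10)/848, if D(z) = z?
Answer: 9/848 ≈ 0.010613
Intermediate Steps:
r(L, a) = 9 (r(L, a) = 7 + 2 = 9)
r(D(4), 10)/848 = 9/848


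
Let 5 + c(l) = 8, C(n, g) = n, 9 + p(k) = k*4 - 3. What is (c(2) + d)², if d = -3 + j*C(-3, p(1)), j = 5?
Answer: 225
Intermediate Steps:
p(k) = -12 + 4*k (p(k) = -9 + (k*4 - 3) = -9 + (4*k - 3) = -9 + (-3 + 4*k) = -12 + 4*k)
c(l) = 3 (c(l) = -5 + 8 = 3)
d = -18 (d = -3 + 5*(-3) = -3 - 15 = -18)
(c(2) + d)² = (3 - 18)² = (-15)² = 225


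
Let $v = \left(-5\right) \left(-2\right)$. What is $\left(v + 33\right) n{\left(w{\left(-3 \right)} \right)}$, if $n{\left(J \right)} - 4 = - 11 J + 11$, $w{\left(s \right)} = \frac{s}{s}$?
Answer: $172$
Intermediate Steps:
$w{\left(s \right)} = 1$
$n{\left(J \right)} = 15 - 11 J$ ($n{\left(J \right)} = 4 - \left(-11 + 11 J\right) = 15 - 11 J$)
$v = 10$
$\left(v + 33\right) n{\left(w{\left(-3 \right)} \right)} = \left(10 + 33\right) \left(15 - 11\right) = 43 \left(15 - 11\right) = 43 \cdot 4 = 172$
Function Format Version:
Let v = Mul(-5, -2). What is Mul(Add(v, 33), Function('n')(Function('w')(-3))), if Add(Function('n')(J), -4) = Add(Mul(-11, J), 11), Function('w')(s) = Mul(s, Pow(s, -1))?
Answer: 172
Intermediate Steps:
Function('w')(s) = 1
Function('n')(J) = Add(15, Mul(-11, J)) (Function('n')(J) = Add(4, Add(Mul(-11, J), 11)) = Add(4, Add(11, Mul(-11, J))) = Add(15, Mul(-11, J)))
v = 10
Mul(Add(v, 33), Function('n')(Function('w')(-3))) = Mul(Add(10, 33), Add(15, Mul(-11, 1))) = Mul(43, Add(15, -11)) = Mul(43, 4) = 172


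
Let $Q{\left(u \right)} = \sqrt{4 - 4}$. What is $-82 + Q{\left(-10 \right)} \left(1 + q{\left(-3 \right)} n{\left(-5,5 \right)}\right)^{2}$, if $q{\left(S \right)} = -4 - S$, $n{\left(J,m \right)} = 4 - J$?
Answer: $-82$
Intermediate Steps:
$Q{\left(u \right)} = 0$ ($Q{\left(u \right)} = \sqrt{0} = 0$)
$-82 + Q{\left(-10 \right)} \left(1 + q{\left(-3 \right)} n{\left(-5,5 \right)}\right)^{2} = -82 + 0 \left(1 + \left(-4 - -3\right) \left(4 - -5\right)\right)^{2} = -82 + 0 \left(1 + \left(-4 + 3\right) \left(4 + 5\right)\right)^{2} = -82 + 0 \left(1 - 9\right)^{2} = -82 + 0 \left(-8\right)^{2} = -82 + 0 \cdot 64 = -82 + 0 = -82$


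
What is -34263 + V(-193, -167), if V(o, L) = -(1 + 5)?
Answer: -34269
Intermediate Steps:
V(o, L) = -6 (V(o, L) = -1*6 = -6)
-34263 + V(-193, -167) = -34263 - 6 = -34269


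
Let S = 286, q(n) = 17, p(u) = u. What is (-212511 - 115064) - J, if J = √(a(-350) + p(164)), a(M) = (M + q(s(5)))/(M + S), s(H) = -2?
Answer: -327575 - 7*√221/8 ≈ -3.2759e+5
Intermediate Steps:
a(M) = (17 + M)/(286 + M) (a(M) = (M + 17)/(M + 286) = (17 + M)/(286 + M))
J = 7*√221/8 (J = √((17 - 350)/(286 - 350) + 164) = √(-333/(-64) + 164) = √(-1/64*(-333) + 164) = √(333/64 + 164) = √(10829/64) = 7*√221/8 ≈ 13.008)
(-212511 - 115064) - J = (-212511 - 115064) - 7*√221/8 = -327575 - 7*√221/8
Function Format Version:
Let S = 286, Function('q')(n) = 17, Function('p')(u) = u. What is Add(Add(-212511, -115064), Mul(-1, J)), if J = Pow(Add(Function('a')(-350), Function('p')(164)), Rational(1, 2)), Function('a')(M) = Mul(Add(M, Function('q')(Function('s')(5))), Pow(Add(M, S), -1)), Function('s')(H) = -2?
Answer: Add(-327575, Mul(Rational(-7, 8), Pow(221, Rational(1, 2)))) ≈ -3.2759e+5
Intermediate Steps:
Function('a')(M) = Mul(Pow(Add(286, M), -1), Add(17, M)) (Function('a')(M) = Mul(Add(M, 17), Pow(Add(M, 286), -1)) = Mul(Add(17, M), Pow(Add(286, M), -1)) = Mul(Pow(Add(286, M), -1), Add(17, M)))
J = Mul(Rational(7, 8), Pow(221, Rational(1, 2))) (J = Pow(Add(Mul(Pow(Add(286, -350), -1), Add(17, -350)), 164), Rational(1, 2)) = Pow(Add(Mul(Pow(-64, -1), -333), 164), Rational(1, 2)) = Pow(Add(Mul(Rational(-1, 64), -333), 164), Rational(1, 2)) = Pow(Add(Rational(333, 64), 164), Rational(1, 2)) = Pow(Rational(10829, 64), Rational(1, 2)) = Mul(Rational(7, 8), Pow(221, Rational(1, 2))) ≈ 13.008)
Add(Add(-212511, -115064), Mul(-1, J)) = Add(Add(-212511, -115064), Mul(-1, Mul(Rational(7, 8), Pow(221, Rational(1, 2))))) = Add(-327575, Mul(Rational(-7, 8), Pow(221, Rational(1, 2))))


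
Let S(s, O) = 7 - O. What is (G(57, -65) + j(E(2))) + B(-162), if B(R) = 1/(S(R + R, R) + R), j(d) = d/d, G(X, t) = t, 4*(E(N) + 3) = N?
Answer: -447/7 ≈ -63.857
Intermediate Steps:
E(N) = -3 + N/4
j(d) = 1
B(R) = 1/7 (B(R) = 1/((7 - R) + R) = 1/7)
(G(57, -65) + j(E(2))) + B(-162) = (-65 + 1) + 1/7 = -64 + 1/7 = -447/7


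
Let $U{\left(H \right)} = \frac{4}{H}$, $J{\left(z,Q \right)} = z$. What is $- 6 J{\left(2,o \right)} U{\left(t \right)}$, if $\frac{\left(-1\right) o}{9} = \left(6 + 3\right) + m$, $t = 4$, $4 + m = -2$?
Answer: $-12$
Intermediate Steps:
$m = -6$ ($m = -4 - 2 = -6$)
$o = -27$ ($o = - 9 \left(\left(6 + 3\right) - 6\right) = - 9 \left(9 - 6\right) = \left(-9\right) 3 = -27$)
$- 6 J{\left(2,o \right)} U{\left(t \right)} = \left(-6\right) 2 \cdot \frac{4}{4} = - 12 \cdot 4 \cdot \frac{1}{4} = \left(-12\right) 1 = -12$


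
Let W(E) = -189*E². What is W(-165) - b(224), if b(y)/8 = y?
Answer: -5147317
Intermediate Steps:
b(y) = 8*y
W(-165) - b(224) = -189*(-165)² - 8*224 = -189*27225 - 1*1792 = -5145525 - 1792 = -5147317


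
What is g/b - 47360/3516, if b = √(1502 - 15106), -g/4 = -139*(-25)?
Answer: -11840/879 + 6950*I*√3401/3401 ≈ -13.47 + 119.17*I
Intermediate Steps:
g = -13900 (g = -(-556)*(-25) = -4*3475 = -13900)
b = 2*I*√3401 (b = √(-13604) = 2*I*√3401 ≈ 116.64*I)
g/b - 47360/3516 = -13900*(-I*√3401/6802) - 47360/3516 = -(-6950)*I*√3401/3401 - 47360*1/3516 = 6950*I*√3401/3401 - 11840/879 = -11840/879 + 6950*I*√3401/3401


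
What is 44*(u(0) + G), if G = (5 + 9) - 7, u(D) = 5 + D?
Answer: 528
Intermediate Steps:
G = 7 (G = 14 - 7 = 7)
44*(u(0) + G) = 44*((5 + 0) + 7) = 44*(5 + 7) = 44*12 = 528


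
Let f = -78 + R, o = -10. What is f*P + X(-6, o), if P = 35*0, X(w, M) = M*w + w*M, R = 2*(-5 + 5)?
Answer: 120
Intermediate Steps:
R = 0 (R = 2*0 = 0)
X(w, M) = 2*M*w (X(w, M) = M*w + M*w = 2*M*w)
P = 0
f = -78 (f = -78 + 0 = -78)
f*P + X(-6, o) = -78*0 + 2*(-10)*(-6) = 0 + 120 = 120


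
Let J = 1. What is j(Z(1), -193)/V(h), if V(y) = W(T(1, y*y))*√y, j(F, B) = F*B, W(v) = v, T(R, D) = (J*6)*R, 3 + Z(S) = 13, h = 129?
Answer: -965*√129/387 ≈ -28.321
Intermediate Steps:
Z(S) = 10 (Z(S) = -3 + 13 = 10)
T(R, D) = 6*R (T(R, D) = (1*6)*R = 6*R)
j(F, B) = B*F
V(y) = 6*√y (V(y) = (6*1)*√y = 6*√y)
j(Z(1), -193)/V(h) = (-193*10)/((6*√129)) = -965*√129/387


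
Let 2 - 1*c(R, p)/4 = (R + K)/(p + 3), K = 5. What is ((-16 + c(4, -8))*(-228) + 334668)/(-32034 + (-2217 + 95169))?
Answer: 279042/50765 ≈ 5.4967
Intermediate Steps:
c(R, p) = 8 - 4*(5 + R)/(3 + p) (c(R, p) = 8 - 4*(R + 5)/(p + 3) = 8 - 4*(5 + R)/(3 + p))
((-16 + c(4, -8))*(-228) + 334668)/(-32034 + (-2217 + 95169)) = ((-16 + 4*(1 - 1*4 + 2*(-8))/(3 - 8))*(-228) + 334668)/(-32034 + (-2217 + 95169)) = ((-16 + 4*(1 - 4 - 16)/(-5))*(-228) + 334668)/(-32034 + 92952) = ((-16 + 4*(-⅕)*(-19))*(-228) + 334668)/60918 = ((-16 + 76/5)*(-228) + 334668)*(1/60918) = (-⅘*(-228) + 334668)*(1/60918) = (912/5 + 334668)*(1/60918) = (1674252/5)*(1/60918) = 279042/50765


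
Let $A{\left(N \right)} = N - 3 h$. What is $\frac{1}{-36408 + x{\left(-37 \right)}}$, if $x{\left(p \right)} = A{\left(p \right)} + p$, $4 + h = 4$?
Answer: $- \frac{1}{36482} \approx -2.7411 \cdot 10^{-5}$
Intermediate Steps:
$h = 0$ ($h = -4 + 4 = 0$)
$A{\left(N \right)} = N$ ($A{\left(N \right)} = N - 0 = N + 0 = N$)
$x{\left(p \right)} = 2 p$ ($x{\left(p \right)} = p + p = 2 p$)
$\frac{1}{-36408 + x{\left(-37 \right)}} = \frac{1}{-36408 + 2 \left(-37\right)} = \frac{1}{-36408 - 74} = \frac{1}{-36482} = - \frac{1}{36482}$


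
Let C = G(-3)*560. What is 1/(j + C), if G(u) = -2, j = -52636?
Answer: -1/53756 ≈ -1.8603e-5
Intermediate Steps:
C = -1120 (C = -2*560 = -1120)
1/(j + C) = 1/(-52636 - 1120) = 1/(-53756) = -1/53756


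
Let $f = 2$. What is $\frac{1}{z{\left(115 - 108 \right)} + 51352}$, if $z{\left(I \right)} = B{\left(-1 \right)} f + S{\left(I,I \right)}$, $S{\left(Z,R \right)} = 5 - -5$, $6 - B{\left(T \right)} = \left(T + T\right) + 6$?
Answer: $\frac{1}{51366} \approx 1.9468 \cdot 10^{-5}$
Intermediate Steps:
$B{\left(T \right)} = - 2 T$ ($B{\left(T \right)} = 6 - \left(\left(T + T\right) + 6\right) = 6 - \left(2 T + 6\right) = 6 - \left(6 + 2 T\right) = - 2 T$)
$S{\left(Z,R \right)} = 10$ ($S{\left(Z,R \right)} = 5 + 5 = 10$)
$z{\left(I \right)} = 14$ ($z{\left(I \right)} = \left(-2\right) \left(-1\right) 2 + 10 = 2 \cdot 2 + 10 = 4 + 10 = 14$)
$\frac{1}{z{\left(115 - 108 \right)} + 51352} = \frac{1}{14 + 51352} = \frac{1}{51366}$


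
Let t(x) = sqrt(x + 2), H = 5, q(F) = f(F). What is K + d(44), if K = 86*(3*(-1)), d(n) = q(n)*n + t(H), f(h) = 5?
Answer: -38 + sqrt(7) ≈ -35.354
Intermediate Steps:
q(F) = 5
t(x) = sqrt(2 + x)
d(n) = sqrt(7) + 5*n (d(n) = 5*n + sqrt(2 + 5) = 5*n + sqrt(7) = sqrt(7) + 5*n)
K = -258 (K = 86*(-3) = -258)
K + d(44) = -258 + (sqrt(7) + 5*44) = -258 + (sqrt(7) + 220) = -258 + (220 + sqrt(7)) = -38 + sqrt(7)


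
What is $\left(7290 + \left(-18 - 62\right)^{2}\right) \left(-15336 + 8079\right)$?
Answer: $-99348330$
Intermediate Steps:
$\left(7290 + \left(-18 - 62\right)^{2}\right) \left(-15336 + 8079\right) = \left(7290 + \left(-80\right)^{2}\right) \left(-7257\right) = \left(7290 + 6400\right) \left(-7257\right) = 13690 \left(-7257\right) = -99348330$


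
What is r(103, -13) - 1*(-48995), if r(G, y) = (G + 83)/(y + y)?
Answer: 636842/13 ≈ 48988.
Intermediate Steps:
r(G, y) = (83 + G)/(2*y) (r(G, y) = (83 + G)/((2*y)) = (83 + G)*(1/(2*y)) = (83 + G)/(2*y))
r(103, -13) - 1*(-48995) = (½)*(83 + 103)/(-13) - 1*(-48995) = (½)*(-1/13)*186 + 48995 = -93/13 + 48995 = 636842/13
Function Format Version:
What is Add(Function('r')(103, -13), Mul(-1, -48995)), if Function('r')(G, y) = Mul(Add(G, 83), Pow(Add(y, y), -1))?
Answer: Rational(636842, 13) ≈ 48988.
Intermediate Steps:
Function('r')(G, y) = Mul(Rational(1, 2), Pow(y, -1), Add(83, G)) (Function('r')(G, y) = Mul(Add(83, G), Pow(Mul(2, y), -1)) = Mul(Add(83, G), Mul(Rational(1, 2), Pow(y, -1))) = Mul(Rational(1, 2), Pow(y, -1), Add(83, G)))
Add(Function('r')(103, -13), Mul(-1, -48995)) = Add(Mul(Rational(1, 2), Pow(-13, -1), Add(83, 103)), Mul(-1, -48995)) = Add(Mul(Rational(1, 2), Rational(-1, 13), 186), 48995) = Add(Rational(-93, 13), 48995) = Rational(636842, 13)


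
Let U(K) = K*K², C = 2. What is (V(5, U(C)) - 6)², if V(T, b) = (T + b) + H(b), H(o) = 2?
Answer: 81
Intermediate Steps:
U(K) = K³
V(T, b) = 2 + T + b (V(T, b) = (T + b) + 2 = 2 + T + b)
(V(5, U(C)) - 6)² = ((2 + 5 + 2³) - 6)² = ((2 + 5 + 8) - 6)² = (15 - 6)² = 9² = 81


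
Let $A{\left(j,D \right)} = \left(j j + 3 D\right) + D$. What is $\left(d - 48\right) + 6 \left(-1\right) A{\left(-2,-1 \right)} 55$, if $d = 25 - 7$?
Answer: $-30$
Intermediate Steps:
$A{\left(j,D \right)} = j^{2} + 4 D$ ($A{\left(j,D \right)} = \left(j^{2} + 3 D\right) + D = j^{2} + 4 D$)
$d = 18$ ($d = 25 - 7 = 18$)
$\left(d - 48\right) + 6 \left(-1\right) A{\left(-2,-1 \right)} 55 = \left(18 - 48\right) + 6 \left(-1\right) \left(\left(-2\right)^{2} + 4 \left(-1\right)\right) 55 = \left(18 - 48\right) + - 6 \left(4 - 4\right) 55 = -30 + \left(-6\right) 0 \cdot 55 = -30 + 0 \cdot 55 = -30 + 0 = -30$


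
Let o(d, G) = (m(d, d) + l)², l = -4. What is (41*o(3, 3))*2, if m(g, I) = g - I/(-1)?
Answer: 328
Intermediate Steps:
m(g, I) = I + g (m(g, I) = g - I*(-1) = g - (-1)*I = g + I = I + g)
o(d, G) = (-4 + 2*d)² (o(d, G) = ((d + d) - 4)² = (2*d - 4)² = (-4 + 2*d)²)
(41*o(3, 3))*2 = (41*(4*(-2 + 3)²))*2 = (41*(4*1²))*2 = (41*(4*1))*2 = (41*4)*2 = 164*2 = 328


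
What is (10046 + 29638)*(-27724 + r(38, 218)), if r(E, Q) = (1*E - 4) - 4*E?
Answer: -1104881928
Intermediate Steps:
r(E, Q) = -4 - 3*E (r(E, Q) = (E - 4) - 4*E = (-4 + E) - 4*E = -4 - 3*E)
(10046 + 29638)*(-27724 + r(38, 218)) = (10046 + 29638)*(-27724 + (-4 - 3*38)) = 39684*(-27724 + (-4 - 114)) = 39684*(-27724 - 118) = 39684*(-27842) = -1104881928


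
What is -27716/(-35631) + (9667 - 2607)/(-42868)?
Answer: 234143657/381857427 ≈ 0.61317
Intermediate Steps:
-27716/(-35631) + (9667 - 2607)/(-42868) = -27716*(-1/35631) + 7060*(-1/42868) = 27716/35631 - 1765/10717 = 234143657/381857427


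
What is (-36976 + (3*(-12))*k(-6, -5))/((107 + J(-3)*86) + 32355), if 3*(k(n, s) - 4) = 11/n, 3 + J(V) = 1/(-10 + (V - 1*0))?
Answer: -80379/69761 ≈ -1.1522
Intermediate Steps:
J(V) = -3 + 1/(-10 + V) (J(V) = -3 + 1/(-10 + (V - 1*0)) = -3 + 1/(-10 + (V + 0)) = -3 + 1/(-10 + V))
k(n, s) = 4 + 11/(3*n) (k(n, s) = 4 + (11/n)/3 = 4 + 11/(3*n))
(-36976 + (3*(-12))*k(-6, -5))/((107 + J(-3)*86) + 32355) = (-36976 + (3*(-12))*(4 + (11/3)/(-6)))/((107 + ((31 - 3*(-3))/(-10 - 3))*86) + 32355) = (-36976 - 36*(4 + (11/3)*(-1/6)))/((107 + ((31 + 9)/(-13))*86) + 32355) = (-36976 - 36*(4 - 11/18))/((107 - 1/13*40*86) + 32355) = (-36976 - 36*61/18)/((107 - 40/13*86) + 32355) = (-36976 - 122)/((107 - 3440/13) + 32355) = -37098/(-2049/13 + 32355) = -37098/418566/13 = -37098*13/418566 = -80379/69761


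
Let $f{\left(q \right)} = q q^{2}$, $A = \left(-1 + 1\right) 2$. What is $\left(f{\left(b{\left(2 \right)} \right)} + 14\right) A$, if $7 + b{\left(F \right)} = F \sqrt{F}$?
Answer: $0$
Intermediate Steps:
$b{\left(F \right)} = -7 + F^{\frac{3}{2}}$ ($b{\left(F \right)} = -7 + F \sqrt{F} = -7 + F^{\frac{3}{2}}$)
$A = 0$ ($A = 0 \cdot 2 = 0$)
$f{\left(q \right)} = q^{3}$
$\left(f{\left(b{\left(2 \right)} \right)} + 14\right) A = \left(\left(-7 + 2^{\frac{3}{2}}\right)^{3} + 14\right) 0 = \left(\left(-7 + 2 \sqrt{2}\right)^{3} + 14\right) 0 = \left(14 + \left(-7 + 2 \sqrt{2}\right)^{3}\right) 0 = 0$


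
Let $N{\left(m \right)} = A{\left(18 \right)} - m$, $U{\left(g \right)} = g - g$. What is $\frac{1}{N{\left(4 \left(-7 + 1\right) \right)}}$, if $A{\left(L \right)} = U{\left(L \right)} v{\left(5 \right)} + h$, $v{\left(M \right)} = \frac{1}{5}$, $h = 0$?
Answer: $\frac{1}{24} \approx 0.041667$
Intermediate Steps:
$v{\left(M \right)} = \frac{1}{5}$
$U{\left(g \right)} = 0$
$A{\left(L \right)} = 0$ ($A{\left(L \right)} = 0 \cdot \frac{1}{5} + 0 = 0 + 0 = 0$)
$N{\left(m \right)} = - m$ ($N{\left(m \right)} = 0 - m = - m$)
$\frac{1}{N{\left(4 \left(-7 + 1\right) \right)}} = \frac{1}{\left(-1\right) 4 \left(-7 + 1\right)} = \frac{1}{\left(-1\right) 4 \left(-6\right)} = \frac{1}{\left(-1\right) \left(-24\right)} = \frac{1}{24}$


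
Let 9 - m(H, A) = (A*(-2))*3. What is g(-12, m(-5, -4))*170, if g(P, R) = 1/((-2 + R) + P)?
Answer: -170/29 ≈ -5.8621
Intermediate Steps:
m(H, A) = 9 + 6*A (m(H, A) = 9 - A*(-2)*3 = 9 - (-2*A)*3 = 9 - (-6)*A = 9 + 6*A)
g(P, R) = 1/(-2 + P + R)
g(-12, m(-5, -4))*170 = 170/(-2 - 12 + (9 + 6*(-4))) = 170/(-2 - 12 + (9 - 24)) = 170/(-2 - 12 - 15) = 170/(-29) = -1/29*170 = -170/29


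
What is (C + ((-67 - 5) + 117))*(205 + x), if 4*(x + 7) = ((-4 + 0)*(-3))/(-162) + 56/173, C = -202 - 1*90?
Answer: -457023853/9342 ≈ -48921.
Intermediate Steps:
C = -292 (C = -202 - 90 = -292)
x = -64811/9342 (x = -7 + (((-4 + 0)*(-3))/(-162) + 56/173)/4 = -7 + (-4*(-3)*(-1/162) + 56*(1/173))/4 = -7 + (12*(-1/162) + 56/173)/4 = -7 + (-2/27 + 56/173)/4 = -7 + (1/4)*(1166/4671) = -7 + 583/9342 = -64811/9342 ≈ -6.9376)
(C + ((-67 - 5) + 117))*(205 + x) = (-292 + ((-67 - 5) + 117))*(205 - 64811/9342) = (-292 + (-72 + 117))*(1850299/9342) = (-292 + 45)*(1850299/9342) = -247*1850299/9342 = -457023853/9342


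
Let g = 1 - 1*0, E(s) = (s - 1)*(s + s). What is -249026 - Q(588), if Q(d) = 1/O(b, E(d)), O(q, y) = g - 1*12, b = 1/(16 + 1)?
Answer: -2739285/11 ≈ -2.4903e+5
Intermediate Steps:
b = 1/17 ≈ 0.058824
E(s) = 2*s*(-1 + s) (E(s) = (-1 + s)*(2*s) = 2*s*(-1 + s))
g = 1 (g = 1 + 0 = 1)
O(q, y) = -11 (O(q, y) = 1 - 1*12 = 1 - 12 = -11)
Q(d) = -1/11 (Q(d) = 1/(-11) = -1/11)
-249026 - Q(588) = -249026 - 1*(-1/11) = -249026 + 1/11 = -2739285/11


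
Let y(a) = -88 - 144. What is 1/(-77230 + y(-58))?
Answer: -1/77462 ≈ -1.2910e-5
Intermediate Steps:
y(a) = -232
1/(-77230 + y(-58)) = 1/(-77230 - 232) = 1/(-77462) = -1/77462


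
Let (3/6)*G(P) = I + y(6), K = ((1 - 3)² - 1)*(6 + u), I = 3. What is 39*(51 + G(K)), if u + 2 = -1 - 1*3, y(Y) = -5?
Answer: 1833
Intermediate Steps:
u = -6 (u = -2 + (-1 - 1*3) = -2 + (-1 - 3) = -2 - 4 = -6)
K = 0 (K = ((1 - 3)² - 1)*(6 - 6) = ((-2)² - 1)*0 = (4 - 1)*0 = 3*0 = 0)
G(P) = -4 (G(P) = 2*(3 - 5) = 2*(-2) = -4)
39*(51 + G(K)) = 39*(51 - 4) = 39*47 = 1833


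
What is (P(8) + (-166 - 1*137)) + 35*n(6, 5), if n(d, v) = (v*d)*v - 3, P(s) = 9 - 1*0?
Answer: 4851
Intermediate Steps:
P(s) = 9 (P(s) = 9 + 0 = 9)
n(d, v) = -3 + d*v² (n(d, v) = (d*v)*v - 3 = d*v² - 3 = -3 + d*v²)
(P(8) + (-166 - 1*137)) + 35*n(6, 5) = (9 + (-166 - 1*137)) + 35*(-3 + 6*5²) = (9 + (-166 - 137)) + 35*(-3 + 6*25) = (9 - 303) + 35*(-3 + 150) = -294 + 35*147 = -294 + 5145 = 4851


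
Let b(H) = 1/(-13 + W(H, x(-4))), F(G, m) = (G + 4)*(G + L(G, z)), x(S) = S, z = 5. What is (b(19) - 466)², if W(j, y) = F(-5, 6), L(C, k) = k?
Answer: 36711481/169 ≈ 2.1723e+5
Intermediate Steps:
F(G, m) = (4 + G)*(5 + G) (F(G, m) = (G + 4)*(G + 5) = (4 + G)*(5 + G))
W(j, y) = 0 (W(j, y) = 20 + (-5)² + 9*(-5) = 20 + 25 - 45 = 0)
b(H) = -1/13 (b(H) = 1/(-13 + 0) = 1/(-13) = -1/13)
(b(19) - 466)² = (-1/13 - 466)² = (-6059/13)² = 36711481/169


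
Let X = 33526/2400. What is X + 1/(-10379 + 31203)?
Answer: 43634239/3123600 ≈ 13.969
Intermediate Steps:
X = 16763/1200 (X = 33526*(1/2400) = 16763/1200 ≈ 13.969)
X + 1/(-10379 + 31203) = 16763/1200 + 1/(-10379 + 31203) = 16763/1200 + 1/20824 = 43634239/3123600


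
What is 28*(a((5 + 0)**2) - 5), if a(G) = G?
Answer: 560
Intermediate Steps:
28*(a((5 + 0)**2) - 5) = 28*((5 + 0)**2 - 5) = 28*(5**2 - 5) = 28*(25 - 5) = 28*20 = 560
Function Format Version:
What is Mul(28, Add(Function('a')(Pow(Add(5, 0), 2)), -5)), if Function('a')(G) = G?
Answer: 560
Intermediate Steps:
Mul(28, Add(Function('a')(Pow(Add(5, 0), 2)), -5)) = Mul(28, Add(Pow(Add(5, 0), 2), -5)) = Mul(28, Add(Pow(5, 2), -5)) = Mul(28, Add(25, -5)) = Mul(28, 20) = 560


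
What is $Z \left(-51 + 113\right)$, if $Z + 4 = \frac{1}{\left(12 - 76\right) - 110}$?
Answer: $- \frac{21607}{87} \approx -248.36$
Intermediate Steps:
$Z = - \frac{697}{174}$ ($Z = -4 + \frac{1}{\left(12 - 76\right) - 110} = -4 + \frac{1}{-64 - 110} = -4 + \frac{1}{-174} = -4 - \frac{1}{174} = - \frac{697}{174} \approx -4.0057$)
$Z \left(-51 + 113\right) = - \frac{697 \left(-51 + 113\right)}{174} = \left(- \frac{697}{174}\right) 62 = - \frac{21607}{87}$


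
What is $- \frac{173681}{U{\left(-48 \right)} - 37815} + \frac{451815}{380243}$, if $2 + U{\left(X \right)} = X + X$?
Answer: $\frac{83170646578}{14416152859} \approx 5.7693$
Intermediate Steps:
$U{\left(X \right)} = -2 + 2 X$ ($U{\left(X \right)} = -2 + \left(X + X\right) = -2 + 2 X$)
$- \frac{173681}{U{\left(-48 \right)} - 37815} + \frac{451815}{380243} = - \frac{173681}{\left(-2 + 2 \left(-48\right)\right) - 37815} + \frac{451815}{380243} = - \frac{173681}{\left(-2 - 96\right) - 37815} + 451815 \cdot \frac{1}{380243} = - \frac{173681}{-98 - 37815} + \frac{451815}{380243} = - \frac{173681}{-37913} + \frac{451815}{380243} = \left(-173681\right) \left(- \frac{1}{37913}\right) + \frac{451815}{380243} = \frac{173681}{37913} + \frac{451815}{380243} = \frac{83170646578}{14416152859}$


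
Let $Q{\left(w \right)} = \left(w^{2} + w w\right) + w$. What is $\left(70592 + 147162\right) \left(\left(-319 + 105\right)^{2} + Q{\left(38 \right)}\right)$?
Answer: $10609410388$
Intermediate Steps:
$Q{\left(w \right)} = w + 2 w^{2}$ ($Q{\left(w \right)} = \left(w^{2} + w^{2}\right) + w = 2 w^{2} + w = w + 2 w^{2}$)
$\left(70592 + 147162\right) \left(\left(-319 + 105\right)^{2} + Q{\left(38 \right)}\right) = \left(70592 + 147162\right) \left(\left(-319 + 105\right)^{2} + 38 \left(1 + 2 \cdot 38\right)\right) = 217754 \left(\left(-214\right)^{2} + 38 \left(1 + 76\right)\right) = 217754 \left(45796 + 38 \cdot 77\right) = 217754 \left(45796 + 2926\right) = 217754 \cdot 48722 = 10609410388$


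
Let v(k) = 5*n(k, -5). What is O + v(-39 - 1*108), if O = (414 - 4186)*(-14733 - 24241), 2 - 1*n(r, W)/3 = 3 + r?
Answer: 147012118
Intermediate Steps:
n(r, W) = -3 - 3*r (n(r, W) = 6 - 3*(3 + r) = 6 + (-9 - 3*r) = -3 - 3*r)
v(k) = -15 - 15*k (v(k) = 5*(-3 - 3*k) = -15 - 15*k)
O = 147009928 (O = -3772*(-38974) = 147009928)
O + v(-39 - 1*108) = 147009928 + (-15 - 15*(-39 - 1*108)) = 147009928 + (-15 - 15*(-39 - 108)) = 147009928 + (-15 - 15*(-147)) = 147009928 + (-15 + 2205) = 147009928 + 2190 = 147012118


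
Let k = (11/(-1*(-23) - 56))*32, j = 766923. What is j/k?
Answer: -2300769/32 ≈ -71899.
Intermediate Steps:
k = -32/3 (k = (11/(23 - 56))*32 = (11/(-33))*32 = (11*(-1/33))*32 = -1/3*32 = -32/3 ≈ -10.667)
j/k = 766923/(-32/3) = 766923*(-3/32) = -2300769/32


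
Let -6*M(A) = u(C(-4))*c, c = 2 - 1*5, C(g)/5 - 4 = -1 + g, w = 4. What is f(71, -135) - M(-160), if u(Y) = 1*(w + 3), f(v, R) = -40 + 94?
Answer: 101/2 ≈ 50.500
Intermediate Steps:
C(g) = 15 + 5*g (C(g) = 20 + 5*(-1 + g) = 20 + (-5 + 5*g) = 15 + 5*g)
c = -3 (c = 2 - 5 = -3)
f(v, R) = 54
u(Y) = 7 (u(Y) = 1*(4 + 3) = 1*7 = 7)
M(A) = 7/2 (M(A) = -7*(-3)/6 = -1/6*(-21) = 7/2)
f(71, -135) - M(-160) = 54 - 1*7/2 = 54 - 7/2 = 101/2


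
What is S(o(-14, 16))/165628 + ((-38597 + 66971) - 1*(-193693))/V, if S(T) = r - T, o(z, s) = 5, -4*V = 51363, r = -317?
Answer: -73569295595/4253575482 ≈ -17.296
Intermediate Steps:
V = -51363/4 (V = -¼*51363 = -51363/4 ≈ -12841.)
S(T) = -317 - T
S(o(-14, 16))/165628 + ((-38597 + 66971) - 1*(-193693))/V = (-317 - 1*5)/165628 + ((-38597 + 66971) - 1*(-193693))/(-51363/4) = (-317 - 5)*(1/165628) + (28374 + 193693)*(-4/51363) = -322*1/165628 + 222067*(-4/51363) = -161/82814 - 888268/51363 = -73569295595/4253575482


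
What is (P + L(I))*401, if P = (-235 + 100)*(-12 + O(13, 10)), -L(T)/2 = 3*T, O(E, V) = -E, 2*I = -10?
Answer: 1365405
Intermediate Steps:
I = -5 (I = (1/2)*(-10) = -5)
L(T) = -6*T
P = 3375 (P = (-235 + 100)*(-12 - 1*13) = -135*(-12 - 13) = -135*(-25) = 3375)
(P + L(I))*401 = (3375 - 6*(-5))*401 = (3375 + 30)*401 = 3405*401 = 1365405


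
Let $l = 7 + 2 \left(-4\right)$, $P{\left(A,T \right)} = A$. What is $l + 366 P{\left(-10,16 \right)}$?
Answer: $-3661$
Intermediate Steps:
$l = -1$ ($l = 7 - 8 = -1$)
$l + 366 P{\left(-10,16 \right)} = -1 + 366 \left(-10\right) = -1 - 3660 = -3661$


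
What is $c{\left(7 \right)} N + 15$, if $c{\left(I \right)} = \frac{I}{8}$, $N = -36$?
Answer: $- \frac{33}{2} \approx -16.5$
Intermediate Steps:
$c{\left(I \right)} = \frac{I}{8}$ ($c{\left(I \right)} = I \frac{1}{8} = \frac{I}{8}$)
$c{\left(7 \right)} N + 15 = \frac{1}{8} \cdot 7 \left(-36\right) + 15 = \frac{7}{8} \left(-36\right) + 15 = - \frac{63}{2} + 15 = - \frac{33}{2}$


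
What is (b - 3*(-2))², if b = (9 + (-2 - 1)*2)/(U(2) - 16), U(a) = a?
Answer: 6561/196 ≈ 33.474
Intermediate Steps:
b = -3/14 (b = (9 + (-2 - 1)*2)/(2 - 16) = (9 - 3*2)/(-14) = (9 - 6)*(-1/14) = 3*(-1/14) = -3/14 ≈ -0.21429)
(b - 3*(-2))² = (-3/14 - 3*(-2))² = (-3/14 + 6)² = (81/14)² = 6561/196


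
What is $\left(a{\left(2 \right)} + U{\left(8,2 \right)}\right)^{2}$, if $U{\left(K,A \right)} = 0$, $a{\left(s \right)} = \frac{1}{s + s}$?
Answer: $\frac{1}{16} \approx 0.0625$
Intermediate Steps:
$a{\left(s \right)} = \frac{1}{2 s}$
$\left(a{\left(2 \right)} + U{\left(8,2 \right)}\right)^{2} = \left(\frac{1}{2 \cdot 2} + 0\right)^{2} = \left(\frac{1}{2} \cdot \frac{1}{2} + 0\right)^{2} = \left(\frac{1}{4} + 0\right)^{2} = \left(\frac{1}{4}\right)^{2} = \frac{1}{16}$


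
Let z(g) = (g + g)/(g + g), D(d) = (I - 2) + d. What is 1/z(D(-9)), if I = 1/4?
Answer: 1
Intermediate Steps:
I = ¼ (I = 1*(¼) = ¼ ≈ 0.25000)
D(d) = -7/4 + d (D(d) = (¼ - 2) + d = -7/4 + d)
z(g) = 1 (z(g) = (2*g)/((2*g)) = (2*g)*(1/(2*g)) = 1)
1/z(D(-9)) = 1/1 = 1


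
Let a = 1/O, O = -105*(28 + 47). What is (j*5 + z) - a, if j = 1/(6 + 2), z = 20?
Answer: 1299383/63000 ≈ 20.625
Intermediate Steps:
O = -7875 (O = -105*75 = -7875)
j = 1/8 ≈ 0.12500
a = -1/7875 (a = 1/(-7875) = -1/7875 ≈ -0.00012698)
(j*5 + z) - a = ((1/8)*5 + 20) - 1*(-1/7875) = (5/8 + 20) + 1/7875 = 165/8 + 1/7875 = 1299383/63000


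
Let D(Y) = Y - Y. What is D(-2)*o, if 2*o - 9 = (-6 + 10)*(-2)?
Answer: 0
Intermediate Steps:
D(Y) = 0
o = ½ (o = 9/2 + ((-6 + 10)*(-2))/2 = 9/2 + (4*(-2))/2 = 9/2 + (½)*(-8) = 9/2 - 4 = ½ ≈ 0.50000)
D(-2)*o = 0*(½) = 0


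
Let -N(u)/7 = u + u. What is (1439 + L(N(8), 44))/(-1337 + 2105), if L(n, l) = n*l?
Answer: -1163/256 ≈ -4.5430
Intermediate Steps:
N(u) = -14*u (N(u) = -7*(u + u) = -14*u)
L(n, l) = l*n
(1439 + L(N(8), 44))/(-1337 + 2105) = (1439 + 44*(-14*8))/(-1337 + 2105) = (1439 + 44*(-112))/768 = (1439 - 4928)*(1/768) = -3489*1/768 = -1163/256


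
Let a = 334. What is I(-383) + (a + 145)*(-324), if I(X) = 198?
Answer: -154998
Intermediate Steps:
I(-383) + (a + 145)*(-324) = 198 + (334 + 145)*(-324) = 198 + 479*(-324) = 198 - 155196 = -154998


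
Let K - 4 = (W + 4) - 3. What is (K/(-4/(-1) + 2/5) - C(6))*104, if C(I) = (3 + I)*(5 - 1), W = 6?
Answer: -3484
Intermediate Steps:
C(I) = 12 + 4*I (C(I) = (3 + I)*4 = 12 + 4*I)
K = 11 (K = 4 + ((6 + 4) - 3) = 4 + (10 - 3) = 4 + 7 = 11)
(K/(-4/(-1) + 2/5) - C(6))*104 = (11/(-4/(-1) + 2/5) - (12 + 4*6))*104 = (11/(-4*(-1) + 2*(⅕)) - (12 + 24))*104 = (11/(4 + ⅖) - 1*36)*104 = (11/(22/5) - 36)*104 = (11*(5/22) - 36)*104 = (5/2 - 36)*104 = -67/2*104 = -3484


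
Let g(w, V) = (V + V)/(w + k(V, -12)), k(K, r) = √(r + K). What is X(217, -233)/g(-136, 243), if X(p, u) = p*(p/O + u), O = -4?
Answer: 1412887/81 - 83111*√231/648 ≈ 15494.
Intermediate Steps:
k(K, r) = √(K + r)
g(w, V) = 2*V/(w + √(-12 + V)) (g(w, V) = (V + V)/(w + √(V - 12)) = (2*V)/(w + √(-12 + V)) = 2*V/(w + √(-12 + V)))
X(p, u) = p*(u - p/4) (X(p, u) = p*(p/(-4) + u) = p*(p*(-¼) + u) = p*(-p/4 + u) = p*(u - p/4))
X(217, -233)/g(-136, 243) = ((¼)*217*(-1*217 + 4*(-233)))/((2*243/(-136 + √(-12 + 243)))) = ((¼)*217*(-217 - 932))/((2*243/(-136 + √231))) = ((¼)*217*(-1149))/((486/(-136 + √231))) = -249333*(-68/243 + √231/486)/4 = 1412887/81 - 83111*√231/648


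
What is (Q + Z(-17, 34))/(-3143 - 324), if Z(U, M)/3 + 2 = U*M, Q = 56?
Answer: 1684/3467 ≈ 0.48572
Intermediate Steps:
Z(U, M) = -6 + 3*M*U (Z(U, M) = -6 + 3*(U*M) = -6 + 3*(M*U) = -6 + 3*M*U)
(Q + Z(-17, 34))/(-3143 - 324) = (56 + (-6 + 3*34*(-17)))/(-3143 - 324) = (56 + (-6 - 1734))/(-3467) = (56 - 1740)*(-1/3467) = -1684*(-1/3467) = 1684/3467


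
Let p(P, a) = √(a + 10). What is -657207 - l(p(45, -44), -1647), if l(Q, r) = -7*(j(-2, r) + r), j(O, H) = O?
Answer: -668750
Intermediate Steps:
p(P, a) = √(10 + a)
l(Q, r) = 14 - 7*r (l(Q, r) = -7*(-2 + r) = 14 - 7*r)
-657207 - l(p(45, -44), -1647) = -657207 - (14 - 7*(-1647)) = -657207 - (14 + 11529) = -657207 - 1*11543 = -657207 - 11543 = -668750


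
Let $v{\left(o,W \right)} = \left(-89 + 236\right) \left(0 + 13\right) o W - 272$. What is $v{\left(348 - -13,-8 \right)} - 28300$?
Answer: $-5547540$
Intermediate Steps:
$v{\left(o,W \right)} = -272 + 1911 W o$ ($v{\left(o,W \right)} = 147 \cdot 13 o W - 272 = 1911 o W - 272 = 1911 W o - 272 = -272 + 1911 W o$)
$v{\left(348 - -13,-8 \right)} - 28300 = \left(-272 + 1911 \left(-8\right) \left(348 - -13\right)\right) - 28300 = \left(-272 + 1911 \left(-8\right) \left(348 + 13\right)\right) - 28300 = \left(-272 + 1911 \left(-8\right) 361\right) - 28300 = \left(-272 - 5518968\right) - 28300 = -5519240 - 28300 = -5547540$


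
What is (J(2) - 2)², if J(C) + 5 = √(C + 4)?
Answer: (7 - √6)² ≈ 20.707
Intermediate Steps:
J(C) = -5 + √(4 + C) (J(C) = -5 + √(C + 4) = -5 + √(4 + C))
(J(2) - 2)² = ((-5 + √(4 + 2)) - 2)² = ((-5 + √6) - 2)² = (-7 + √6)²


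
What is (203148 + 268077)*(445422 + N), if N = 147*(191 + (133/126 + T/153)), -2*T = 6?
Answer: 7588675099325/34 ≈ 2.2320e+11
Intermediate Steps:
T = -3 (T = -½*6 = -3)
N = 2879387/102 (N = 147*(191 + (133/126 - 3/153)) = 147*(191 + (133*(1/126) - 3*1/153)) = 147*(191 + (19/18 - 1/51)) = 147*(191 + 317/306) = 147*(58763/306) = 2879387/102 ≈ 28229.)
(203148 + 268077)*(445422 + N) = (203148 + 268077)*(445422 + 2879387/102) = 471225*(48312431/102) = 7588675099325/34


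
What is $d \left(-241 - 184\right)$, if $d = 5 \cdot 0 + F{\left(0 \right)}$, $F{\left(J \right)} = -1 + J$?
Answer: $425$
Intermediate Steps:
$d = -1$ ($d = 5 \cdot 0 + \left(-1 + 0\right) = 0 - 1 = -1$)
$d \left(-241 - 184\right) = - (-241 - 184) = \left(-1\right) \left(-425\right) = 425$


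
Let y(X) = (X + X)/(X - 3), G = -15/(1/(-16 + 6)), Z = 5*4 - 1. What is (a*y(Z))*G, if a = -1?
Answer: -1425/4 ≈ -356.25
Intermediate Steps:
Z = 19 (Z = 20 - 1 = 19)
G = 150 (G = -15/(1/(-10)) = -15/(-1/10) = -15*(-10) = 150)
y(X) = 2*X/(-3 + X) (y(X) = (2*X)/(-3 + X) = 2*X/(-3 + X))
(a*y(Z))*G = -2*19/(-3 + 19)*150 = -2*19/16*150 = -1*19/8*150 = -19/8*150 = -1425/4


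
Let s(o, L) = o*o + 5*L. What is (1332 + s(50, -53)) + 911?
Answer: 4478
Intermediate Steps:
s(o, L) = o² + 5*L
(1332 + s(50, -53)) + 911 = (1332 + (50² + 5*(-53))) + 911 = (1332 + (2500 - 265)) + 911 = (1332 + 2235) + 911 = 3567 + 911 = 4478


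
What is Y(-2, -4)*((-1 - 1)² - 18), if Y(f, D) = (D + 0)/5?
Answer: 56/5 ≈ 11.200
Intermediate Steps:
Y(f, D) = D/5 (Y(f, D) = D*(⅕) = D/5)
Y(-2, -4)*((-1 - 1)² - 18) = ((⅕)*(-4))*((-1 - 1)² - 18) = -4*((-2)² - 18)/5 = -4*(4 - 18)/5 = -⅘*(-14) = 56/5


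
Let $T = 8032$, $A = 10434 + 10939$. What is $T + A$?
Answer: $29405$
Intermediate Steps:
$A = 21373$
$T + A = 8032 + 21373 = 29405$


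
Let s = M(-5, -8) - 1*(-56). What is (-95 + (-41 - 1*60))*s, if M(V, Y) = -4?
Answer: -10192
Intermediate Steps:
s = 52 (s = -4 - 1*(-56) = -4 + 56 = 52)
(-95 + (-41 - 1*60))*s = (-95 + (-41 - 1*60))*52 = (-95 + (-41 - 60))*52 = (-95 - 101)*52 = -196*52 = -10192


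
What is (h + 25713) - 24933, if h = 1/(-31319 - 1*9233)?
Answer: 31630559/40552 ≈ 780.00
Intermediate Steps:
h = -1/40552 (h = 1/(-31319 - 9233) = 1/(-40552) = -1/40552 ≈ -2.4660e-5)
(h + 25713) - 24933 = (-1/40552 + 25713) - 24933 = 1042713575/40552 - 24933 = 31630559/40552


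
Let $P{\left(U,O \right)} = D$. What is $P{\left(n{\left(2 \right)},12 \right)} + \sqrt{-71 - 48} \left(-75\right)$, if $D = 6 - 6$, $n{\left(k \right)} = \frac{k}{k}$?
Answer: $- 75 i \sqrt{119} \approx - 818.15 i$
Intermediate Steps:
$n{\left(k \right)} = 1$
$D = 0$
$P{\left(U,O \right)} = 0$
$P{\left(n{\left(2 \right)},12 \right)} + \sqrt{-71 - 48} \left(-75\right) = 0 + \sqrt{-71 - 48} \left(-75\right) = 0 + \sqrt{-119} \left(-75\right) = 0 + i \sqrt{119} \left(-75\right) = 0 - 75 i \sqrt{119} = - 75 i \sqrt{119}$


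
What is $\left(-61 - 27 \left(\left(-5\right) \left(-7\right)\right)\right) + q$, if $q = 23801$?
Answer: $22795$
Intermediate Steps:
$\left(-61 - 27 \left(\left(-5\right) \left(-7\right)\right)\right) + q = \left(-61 - 27 \left(\left(-5\right) \left(-7\right)\right)\right) + 23801 = \left(-61 - 945\right) + 23801 = -1006 + 23801 = 22795$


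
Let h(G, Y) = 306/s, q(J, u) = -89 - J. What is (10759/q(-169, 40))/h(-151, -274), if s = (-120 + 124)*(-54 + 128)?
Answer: 398083/3060 ≈ 130.09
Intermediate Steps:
s = 296 (s = 4*74 = 296)
h(G, Y) = 153/148 (h(G, Y) = 306/296 = 306*(1/296) = 153/148)
(10759/q(-169, 40))/h(-151, -274) = (10759/(-89 - 1*(-169)))/(153/148) = (10759/(-89 + 169))*(148/153) = (10759/80)*(148/153) = 398083/3060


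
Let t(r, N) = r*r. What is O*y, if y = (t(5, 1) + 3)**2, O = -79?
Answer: -61936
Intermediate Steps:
t(r, N) = r**2
y = 784 (y = (5**2 + 3)**2 = (25 + 3)**2 = 28**2 = 784)
O*y = -79*784 = -61936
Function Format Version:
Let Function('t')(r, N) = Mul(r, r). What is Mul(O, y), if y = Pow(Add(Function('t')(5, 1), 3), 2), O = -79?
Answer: -61936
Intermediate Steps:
Function('t')(r, N) = Pow(r, 2)
y = 784 (y = Pow(Add(Pow(5, 2), 3), 2) = Pow(Add(25, 3), 2) = Pow(28, 2) = 784)
Mul(O, y) = Mul(-79, 784) = -61936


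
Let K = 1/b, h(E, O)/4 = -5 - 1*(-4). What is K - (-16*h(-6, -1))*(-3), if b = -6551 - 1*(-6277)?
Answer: 52607/274 ≈ 192.00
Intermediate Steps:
h(E, O) = -4 (h(E, O) = 4*(-5 - 1*(-4)) = 4*(-5 + 4) = 4*(-1) = -4)
b = -274 (b = -6551 + 6277 = -274)
K = -1/274 (K = 1/(-274) = -1/274 ≈ -0.0036496)
K - (-16*h(-6, -1))*(-3) = -1/274 - (-16*(-4))*(-3) = -1/274 - 64*(-3) = -1/274 - 1*(-192) = -1/274 + 192 = 52607/274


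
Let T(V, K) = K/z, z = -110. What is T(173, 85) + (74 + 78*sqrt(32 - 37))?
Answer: 1611/22 + 78*I*sqrt(5) ≈ 73.227 + 174.41*I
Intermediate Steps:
T(V, K) = -K/110 (T(V, K) = K/(-110) = K*(-1/110) = -K/110)
T(173, 85) + (74 + 78*sqrt(32 - 37)) = -1/110*85 + (74 + 78*sqrt(32 - 37)) = -17/22 + (74 + 78*sqrt(-5)) = -17/22 + (74 + 78*(I*sqrt(5))) = -17/22 + (74 + 78*I*sqrt(5)) = 1611/22 + 78*I*sqrt(5)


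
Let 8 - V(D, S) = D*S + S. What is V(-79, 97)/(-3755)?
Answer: -7574/3755 ≈ -2.0170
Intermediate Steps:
V(D, S) = 8 - S - D*S (V(D, S) = 8 - (D*S + S) = 8 - (S + D*S) = 8 + (-S - D*S) = 8 - S - D*S)
V(-79, 97)/(-3755) = (8 - 1*97 - 1*(-79)*97)/(-3755) = (8 - 97 + 7663)*(-1/3755) = 7574*(-1/3755) = -7574/3755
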